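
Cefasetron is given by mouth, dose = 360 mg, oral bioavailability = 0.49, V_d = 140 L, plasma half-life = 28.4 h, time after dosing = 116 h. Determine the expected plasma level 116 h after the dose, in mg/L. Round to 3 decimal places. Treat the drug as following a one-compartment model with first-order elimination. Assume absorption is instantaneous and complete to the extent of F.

0.074 mg/L

Amount reaching circulation = F × Dose = 0.49 × 360.0 = 176.4 mg
C₀ = F·Dose / Vd = 176.4 / 140 = 1.260 mg/L
k = ln2 / t½ = 0.693147 / 28.4 = 0.02441 h⁻¹
C = C₀ · e^(−k·t) = 1.260 × e^(−0.02441 × 116)
  = 1.260 × 0.05892 = 0.07424 mg/L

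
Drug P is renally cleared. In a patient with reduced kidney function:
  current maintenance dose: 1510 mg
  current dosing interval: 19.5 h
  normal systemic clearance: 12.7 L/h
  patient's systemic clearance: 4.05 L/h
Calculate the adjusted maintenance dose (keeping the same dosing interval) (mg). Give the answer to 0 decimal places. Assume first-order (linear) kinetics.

482 mg

To keep the same average steady-state level, dosing rate must scale with clearance.
CL ratio = 4.05 / 12.7 = 0.3189
New dose (same interval) = 1510 × 0.3189 = 481.5 mg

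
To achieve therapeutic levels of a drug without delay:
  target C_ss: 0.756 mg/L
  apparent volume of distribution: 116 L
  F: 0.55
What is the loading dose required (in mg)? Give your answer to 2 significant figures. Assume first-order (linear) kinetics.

LD = Css × Vd / F = 0.756 × 116 / 0.55 = 159.4 mg

160 mg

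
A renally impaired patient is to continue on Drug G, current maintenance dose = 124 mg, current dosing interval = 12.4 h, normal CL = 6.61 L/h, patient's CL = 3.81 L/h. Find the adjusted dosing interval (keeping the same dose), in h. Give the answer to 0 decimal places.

To keep the same average steady-state level, dosing rate must scale with clearance.
CL ratio = 3.81 / 6.61 = 0.5764
New interval (same dose) = 12.4 / 0.5764 = 21.51 h

22 h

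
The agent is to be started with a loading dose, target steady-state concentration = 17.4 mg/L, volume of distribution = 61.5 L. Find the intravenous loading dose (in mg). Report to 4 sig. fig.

LD = Css × Vd = 17.4 × 61.5 = 1070 mg

1070 mg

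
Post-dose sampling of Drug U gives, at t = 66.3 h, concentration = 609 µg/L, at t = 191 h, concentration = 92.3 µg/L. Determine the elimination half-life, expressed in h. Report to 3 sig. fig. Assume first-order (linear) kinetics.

k = ln(C₁/C₂) / (t₂ − t₁) = ln(609/92.3) / (191 − 66.3)
  = 1.887 / 124.7 = 0.01513 h⁻¹
t½ = ln2 / k = 0.693147 / 0.01513 = 45.81 h

45.8 h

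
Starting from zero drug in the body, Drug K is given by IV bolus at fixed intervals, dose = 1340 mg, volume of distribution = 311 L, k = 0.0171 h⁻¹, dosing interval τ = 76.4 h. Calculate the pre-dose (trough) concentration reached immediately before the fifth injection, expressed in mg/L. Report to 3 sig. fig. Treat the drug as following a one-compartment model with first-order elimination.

C₀ per dose = Dose / Vd = 1340 / 311 = 4.309 mg/L
Fraction remaining after one interval: r = e^(−kτ) = e^(−0.01710 × 76.4) = 0.2708
Before dose 5, 4 doses have been given (aged 1τ, 2τ, 3τ, 4τ).
C_trough = C₀ × (r + r² + … + r^4) = C₀ × r(1−r^4)/(1−r)
        = 4.309 × 0.2708 × (1 − 0.005378) / (1 − 0.2708) = 1.592 mg/L

1.59 mg/L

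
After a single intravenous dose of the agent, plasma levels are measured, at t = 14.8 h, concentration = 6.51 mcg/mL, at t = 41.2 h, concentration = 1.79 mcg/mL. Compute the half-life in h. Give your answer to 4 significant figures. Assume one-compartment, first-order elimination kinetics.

14.17 h

k = ln(C₁/C₂) / (t₂ − t₁) = ln(6.51/1.79) / (41.2 − 14.8)
  = 1.291 / 26.40 = 0.04890 h⁻¹
t½ = ln2 / k = 0.693147 / 0.04890 = 14.17 h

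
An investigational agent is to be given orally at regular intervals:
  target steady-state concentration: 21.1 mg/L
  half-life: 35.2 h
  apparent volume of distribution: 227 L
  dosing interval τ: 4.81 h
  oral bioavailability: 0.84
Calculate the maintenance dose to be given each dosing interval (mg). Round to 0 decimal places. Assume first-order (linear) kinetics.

k = ln2 / t½ = 0.693147 / 35.2 = 0.01969 h⁻¹
CL = k × Vd = 0.01969 × 227 = 4.470 L/h
At steady state, F × (Dose/τ) = Css × CL.
Dose = Css × CL × τ / F = 21.1 × 4.470 × 4.81 / 0.84 = 540.1 mg

540 mg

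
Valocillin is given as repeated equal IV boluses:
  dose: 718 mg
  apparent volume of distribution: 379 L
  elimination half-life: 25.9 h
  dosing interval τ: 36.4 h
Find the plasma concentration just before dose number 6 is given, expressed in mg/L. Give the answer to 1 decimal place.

C₀ per dose = Dose / Vd = 718 / 379 = 1.894 mg/L
k = ln2 / t½ = 0.693147 / 25.9 = 0.02676 h⁻¹
Fraction remaining after one interval: r = e^(−kτ) = e^(−0.02676 × 36.4) = 0.3775
Before dose 6, 5 doses have been given (aged 1τ, 2τ, 3τ, 4τ, 5τ).
C_trough = C₀ × (r + r² + … + r^5) = C₀ × r(1−r^5)/(1−r)
        = 1.894 × 0.3775 × (1 − 0.007666) / (1 − 0.3775) = 1.140 mg/L

1.1 mg/L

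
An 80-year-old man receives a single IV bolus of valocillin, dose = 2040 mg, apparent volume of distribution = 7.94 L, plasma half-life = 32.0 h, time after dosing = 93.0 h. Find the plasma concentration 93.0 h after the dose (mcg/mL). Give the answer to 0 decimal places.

34 mcg/mL

C₀ = Dose / Vd = 2040 / 7.94 = 256.9 mg/L
k = ln2 / t½ = 0.693147 / 32.0 = 0.02166 h⁻¹
C = C₀ · e^(−k·t) = 256.9 × e^(−0.02166 × 93.0)
  = 256.9 × 0.1334 = 34.27 mg/L
(34.27 mg/L = 34.27 mcg/mL)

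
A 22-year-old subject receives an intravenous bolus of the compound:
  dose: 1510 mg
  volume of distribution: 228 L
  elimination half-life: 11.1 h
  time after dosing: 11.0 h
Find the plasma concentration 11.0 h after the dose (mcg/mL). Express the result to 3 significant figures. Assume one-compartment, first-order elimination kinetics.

C₀ = Dose / Vd = 1510 / 228 = 6.623 mg/L
k = ln2 / t½ = 0.693147 / 11.1 = 0.06245 h⁻¹
C = C₀ · e^(−k·t) = 6.623 × e^(−0.06245 × 11.0)
  = 6.623 × 0.5031 = 3.332 mg/L
(3.332 mg/L = 3.332 mcg/mL)

3.33 mcg/mL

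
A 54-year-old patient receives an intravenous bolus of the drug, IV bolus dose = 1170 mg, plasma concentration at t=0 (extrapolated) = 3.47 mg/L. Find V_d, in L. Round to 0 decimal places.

337 L

Vd = Dose / C₀ = 1170 / 3.47 = 337.2 L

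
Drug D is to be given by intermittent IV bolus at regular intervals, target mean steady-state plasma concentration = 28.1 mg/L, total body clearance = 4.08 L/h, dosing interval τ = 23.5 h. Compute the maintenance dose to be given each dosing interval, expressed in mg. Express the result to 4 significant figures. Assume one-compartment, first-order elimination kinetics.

At steady state, Dose/τ = Css × CL.
Dose = Css × CL × τ = 28.1 × 4.080 × 23.5 = 2694 mg

2694 mg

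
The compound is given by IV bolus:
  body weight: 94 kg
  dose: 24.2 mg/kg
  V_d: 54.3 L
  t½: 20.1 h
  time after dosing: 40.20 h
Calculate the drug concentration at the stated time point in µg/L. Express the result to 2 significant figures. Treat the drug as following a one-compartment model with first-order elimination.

10000 µg/L

Total dose = 24.2 × 94 = 2275 mg
C₀ = Dose / Vd = 2275 / 54.3 = 41.90 mg/L
k = ln2 / t½ = 0.693147 / 20.1 = 0.03448 h⁻¹
t / t½ = 40.20 / 20.1 = 2 half-lives
C = C₀ × (1/2)^2 = 41.90 × 0.2500 = 10.48 mg/L
Convert: 10.48 mg/L × 1000 = 10480 µg/L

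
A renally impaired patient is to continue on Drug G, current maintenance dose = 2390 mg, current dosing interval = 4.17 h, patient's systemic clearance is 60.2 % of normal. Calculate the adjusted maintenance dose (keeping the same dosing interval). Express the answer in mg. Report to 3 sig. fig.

1440 mg

To keep the same average steady-state level, dosing rate must scale with clearance.
CL ratio = 60.2 / 100 = 0.6020
New dose (same interval) = 2390 × 0.6020 = 1439 mg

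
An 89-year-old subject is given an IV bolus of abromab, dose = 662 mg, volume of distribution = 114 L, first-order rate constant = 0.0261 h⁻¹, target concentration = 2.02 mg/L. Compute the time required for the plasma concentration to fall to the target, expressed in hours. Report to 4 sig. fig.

40.46 h

C₀ = Dose / Vd = 662.0 / 114 = 5.807 mg/L
t = ln(C₀ / C) / k = ln(5.807 / 2.02) / 0.02610
  = ln(2.875) / 0.02610 = 1.056 / 0.02610 = 40.46 h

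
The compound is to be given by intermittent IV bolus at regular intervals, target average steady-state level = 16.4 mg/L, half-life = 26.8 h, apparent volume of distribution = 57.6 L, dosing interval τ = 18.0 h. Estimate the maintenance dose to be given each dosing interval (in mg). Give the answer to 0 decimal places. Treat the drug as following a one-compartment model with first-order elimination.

440 mg

k = ln2 / t½ = 0.693147 / 26.8 = 0.02586 h⁻¹
CL = k × Vd = 0.02586 × 57.6 = 1.490 L/h
At steady state, Dose/τ = Css × CL.
Dose = Css × CL × τ = 16.4 × 1.490 × 18.0 = 439.8 mg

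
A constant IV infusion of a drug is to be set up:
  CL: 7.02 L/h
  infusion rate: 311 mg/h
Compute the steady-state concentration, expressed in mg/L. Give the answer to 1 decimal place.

At steady state Css = R₀ / CL = 311 / 7.020 = 44.30 mg/L

44.3 mg/L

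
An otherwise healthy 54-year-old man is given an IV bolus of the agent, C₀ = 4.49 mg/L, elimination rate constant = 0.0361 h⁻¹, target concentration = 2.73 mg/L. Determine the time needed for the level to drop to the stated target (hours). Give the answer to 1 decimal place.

t = ln(C₀ / C) / k = ln(4.490 / 2.73) / 0.03610
  = ln(1.645) / 0.03610 = 0.4977 / 0.03610 = 13.79 h

13.8 h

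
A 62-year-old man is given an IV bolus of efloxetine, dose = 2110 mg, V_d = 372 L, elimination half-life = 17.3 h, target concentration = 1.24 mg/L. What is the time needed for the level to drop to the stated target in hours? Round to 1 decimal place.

37.9 h

C₀ = Dose / Vd = 2110 / 372 = 5.672 mg/L
k = ln2 / t½ = 0.693147 / 17.3 = 0.04007 h⁻¹
t = ln(C₀ / C) / k = ln(5.672 / 1.24) / 0.04007
  = ln(4.574) / 0.04007 = 1.520 / 0.04007 = 37.93 h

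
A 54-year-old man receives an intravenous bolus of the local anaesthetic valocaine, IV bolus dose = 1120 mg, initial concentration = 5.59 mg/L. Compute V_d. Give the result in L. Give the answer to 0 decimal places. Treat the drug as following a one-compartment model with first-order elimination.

Vd = Dose / C₀ = 1120 / 5.59 = 200.4 L

200 L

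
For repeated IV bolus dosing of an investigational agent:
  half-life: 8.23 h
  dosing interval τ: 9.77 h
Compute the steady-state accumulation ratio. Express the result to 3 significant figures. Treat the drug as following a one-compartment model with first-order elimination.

k = ln2 / t½ = 0.693147 / 8.23 = 0.08422 h⁻¹
e^(−kτ) = e^(−0.08422 × 9.77) = 0.4392
Accumulation ratio R = 1 / (1 − e^(−kτ)) = 1 / (1 − 0.4392) = 1.783

1.78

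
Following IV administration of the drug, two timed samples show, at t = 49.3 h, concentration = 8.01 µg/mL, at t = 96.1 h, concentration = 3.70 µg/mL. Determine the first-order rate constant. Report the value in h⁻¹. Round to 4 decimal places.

0.0165 h⁻¹

k = ln(C₁/C₂) / (t₂ − t₁) = ln(8.01/3.70) / (96.1 − 49.3)
  = 0.7724 / 46.80 = 0.01650 h⁻¹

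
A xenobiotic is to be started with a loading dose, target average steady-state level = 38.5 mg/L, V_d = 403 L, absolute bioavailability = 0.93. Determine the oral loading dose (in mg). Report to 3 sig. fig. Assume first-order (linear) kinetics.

LD = Css × Vd / F = 38.5 × 403 / 0.93 = 16680 mg

16700 mg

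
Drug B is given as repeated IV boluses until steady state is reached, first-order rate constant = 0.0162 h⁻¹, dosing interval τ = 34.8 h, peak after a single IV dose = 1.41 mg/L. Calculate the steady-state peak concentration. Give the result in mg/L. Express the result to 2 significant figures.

e^(−kτ) = e^(−0.01620 × 34.8) = 0.5691
Accumulation ratio R = 1 / (1 − e^(−kτ)) = 1 / (1 − 0.5691) = 2.321
Steady-state peak = C₀ × R = 1.41 × 2.321 = 3.273 mg/L

3.3 mg/L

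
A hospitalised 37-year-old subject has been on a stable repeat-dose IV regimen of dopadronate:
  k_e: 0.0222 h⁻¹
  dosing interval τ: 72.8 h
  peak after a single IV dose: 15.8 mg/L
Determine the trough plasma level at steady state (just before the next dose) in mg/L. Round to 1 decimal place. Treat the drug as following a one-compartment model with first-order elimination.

e^(−kτ) = e^(−0.02220 × 72.8) = 0.1987
Accumulation ratio R = 1 / (1 − e^(−kτ)) = 1 / (1 − 0.1987) = 1.248
Steady-state trough = C₀ × R × e^(−kτ) = 15.8 × 1.248 × 0.1987 = 3.918 mg/L

3.9 mg/L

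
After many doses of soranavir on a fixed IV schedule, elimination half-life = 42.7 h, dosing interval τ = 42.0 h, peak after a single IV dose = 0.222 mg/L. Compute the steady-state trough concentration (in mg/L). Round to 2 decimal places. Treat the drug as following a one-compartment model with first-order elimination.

0.23 mg/L

k = ln2 / t½ = 0.693147 / 42.7 = 0.01623 h⁻¹
e^(−kτ) = e^(−0.01623 × 42.0) = 0.5058
Accumulation ratio R = 1 / (1 − e^(−kτ)) = 1 / (1 − 0.5058) = 2.023
Steady-state trough = C₀ × R × e^(−kτ) = 0.222 × 2.023 × 0.5058 = 0.2272 mg/L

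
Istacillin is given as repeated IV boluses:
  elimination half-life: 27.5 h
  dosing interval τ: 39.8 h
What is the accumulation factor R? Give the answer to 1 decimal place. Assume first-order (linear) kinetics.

1.6

k = ln2 / t½ = 0.693147 / 27.5 = 0.02521 h⁻¹
e^(−kτ) = e^(−0.02521 × 39.8) = 0.3666
Accumulation ratio R = 1 / (1 − e^(−kτ)) = 1 / (1 − 0.3666) = 1.579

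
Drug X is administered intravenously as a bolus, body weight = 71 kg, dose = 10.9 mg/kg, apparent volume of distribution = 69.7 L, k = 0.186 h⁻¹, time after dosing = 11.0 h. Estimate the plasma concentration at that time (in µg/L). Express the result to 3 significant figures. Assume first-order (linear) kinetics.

1440 µg/L

Total dose = 10.9 × 71 = 773.9 mg
C₀ = Dose / Vd = 773.9 / 69.7 = 11.10 mg/L
C = C₀ · e^(−k·t) = 11.10 × e^(−0.1860 × 11.0)
  = 11.10 × 0.1293 = 1.435 mg/L
Convert: 1.435 mg/L × 1000 = 1435 µg/L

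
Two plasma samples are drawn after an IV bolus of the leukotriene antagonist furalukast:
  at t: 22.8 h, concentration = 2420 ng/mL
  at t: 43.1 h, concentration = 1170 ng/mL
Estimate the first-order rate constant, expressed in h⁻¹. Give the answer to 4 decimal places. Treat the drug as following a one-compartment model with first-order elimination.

k = ln(C₁/C₂) / (t₂ − t₁) = ln(2420/1170) / (43.1 − 22.8)
  = 0.7268 / 20.30 = 0.03580 h⁻¹

0.0358 h⁻¹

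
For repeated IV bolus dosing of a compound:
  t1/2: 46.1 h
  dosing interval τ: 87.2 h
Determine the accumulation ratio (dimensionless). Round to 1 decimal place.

1.4

k = ln2 / t½ = 0.693147 / 46.1 = 0.01504 h⁻¹
e^(−kτ) = e^(−0.01504 × 87.2) = 0.2694
Accumulation ratio R = 1 / (1 − e^(−kτ)) = 1 / (1 − 0.2694) = 1.369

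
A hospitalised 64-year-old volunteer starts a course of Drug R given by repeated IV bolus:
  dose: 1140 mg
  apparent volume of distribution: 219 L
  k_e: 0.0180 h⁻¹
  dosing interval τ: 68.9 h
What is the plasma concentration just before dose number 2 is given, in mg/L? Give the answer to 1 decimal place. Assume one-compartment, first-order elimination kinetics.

C₀ per dose = Dose / Vd = 1140 / 219 = 5.205 mg/L
Fraction remaining after one interval: r = e^(−kτ) = e^(−0.01800 × 68.9) = 0.2893
Before dose 2, 1 dose has been given (aged 1τ).
C_trough = C₀ × r = 5.205 × 0.2893 = 1.506 mg/L

1.5 mg/L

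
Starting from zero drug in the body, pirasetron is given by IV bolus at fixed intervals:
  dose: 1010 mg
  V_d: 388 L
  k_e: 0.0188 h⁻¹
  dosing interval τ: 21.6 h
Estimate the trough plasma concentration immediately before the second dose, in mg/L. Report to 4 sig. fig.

C₀ per dose = Dose / Vd = 1010 / 388 = 2.603 mg/L
Fraction remaining after one interval: r = e^(−kτ) = e^(−0.01880 × 21.6) = 0.6663
Before dose 2, 1 dose has been given (aged 1τ).
C_trough = C₀ × r = 2.603 × 0.6663 = 1.734 mg/L

1.734 mg/L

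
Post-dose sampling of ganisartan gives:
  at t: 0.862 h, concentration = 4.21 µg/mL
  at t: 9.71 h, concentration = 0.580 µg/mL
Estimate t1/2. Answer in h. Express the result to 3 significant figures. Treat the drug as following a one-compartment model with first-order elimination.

3.09 h

k = ln(C₁/C₂) / (t₂ − t₁) = ln(4.21/0.580) / (9.71 − 0.862)
  = 1.982 / 8.848 = 0.2240 h⁻¹
t½ = ln2 / k = 0.693147 / 0.2240 = 3.094 h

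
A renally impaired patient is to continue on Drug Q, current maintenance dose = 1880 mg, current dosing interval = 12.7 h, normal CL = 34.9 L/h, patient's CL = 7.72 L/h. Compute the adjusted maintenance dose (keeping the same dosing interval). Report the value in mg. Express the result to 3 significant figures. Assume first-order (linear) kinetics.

416 mg

To keep the same average steady-state level, dosing rate must scale with clearance.
CL ratio = 7.72 / 34.9 = 0.2212
New dose (same interval) = 1880 × 0.2212 = 415.9 mg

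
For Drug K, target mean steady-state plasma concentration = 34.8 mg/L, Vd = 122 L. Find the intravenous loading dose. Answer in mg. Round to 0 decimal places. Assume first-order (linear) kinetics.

4246 mg

LD = Css × Vd = 34.8 × 122 = 4246 mg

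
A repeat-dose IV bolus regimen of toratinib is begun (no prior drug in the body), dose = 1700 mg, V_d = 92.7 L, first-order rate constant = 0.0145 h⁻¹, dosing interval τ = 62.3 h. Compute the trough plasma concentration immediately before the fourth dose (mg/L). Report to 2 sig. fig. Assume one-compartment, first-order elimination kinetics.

C₀ per dose = Dose / Vd = 1700 / 92.7 = 18.34 mg/L
Fraction remaining after one interval: r = e^(−kτ) = e^(−0.01450 × 62.3) = 0.4052
Before dose 4, 3 doses have been given (aged 1τ, 2τ, 3τ).
C_trough = C₀ × (r + r² + … + r^3) = C₀ × r(1−r^3)/(1−r)
        = 18.34 × 0.4052 × (1 − 0.06653) / (1 − 0.4052) = 11.66 mg/L

12 mg/L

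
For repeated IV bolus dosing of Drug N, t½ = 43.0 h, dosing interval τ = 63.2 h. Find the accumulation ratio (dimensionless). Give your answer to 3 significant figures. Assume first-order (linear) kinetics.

1.57

k = ln2 / t½ = 0.693147 / 43.0 = 0.01612 h⁻¹
e^(−kτ) = e^(−0.01612 × 63.2) = 0.3610
Accumulation ratio R = 1 / (1 − e^(−kτ)) = 1 / (1 − 0.3610) = 1.565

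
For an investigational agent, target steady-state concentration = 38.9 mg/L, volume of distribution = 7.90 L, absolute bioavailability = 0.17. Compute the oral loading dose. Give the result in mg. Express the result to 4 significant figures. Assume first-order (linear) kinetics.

1808 mg

LD = Css × Vd / F = 38.9 × 7.90 / 0.17 = 1808 mg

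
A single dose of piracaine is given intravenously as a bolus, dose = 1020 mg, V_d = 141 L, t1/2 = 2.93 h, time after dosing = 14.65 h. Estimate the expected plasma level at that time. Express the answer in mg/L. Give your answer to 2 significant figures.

0.23 mg/L

C₀ = Dose / Vd = 1020 / 141 = 7.234 mg/L
k = ln2 / t½ = 0.693147 / 2.93 = 0.2366 h⁻¹
t / t½ = 14.65 / 2.93 = 5 half-lives
C = C₀ × (1/2)^5 = 7.234 × 0.03125 = 0.2261 mg/L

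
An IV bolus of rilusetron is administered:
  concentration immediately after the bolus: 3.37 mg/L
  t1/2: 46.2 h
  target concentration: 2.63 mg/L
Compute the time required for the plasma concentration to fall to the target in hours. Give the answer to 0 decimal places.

k = ln2 / t½ = 0.693147 / 46.2 = 0.01500 h⁻¹
t = ln(C₀ / C) / k = ln(3.370 / 2.63) / 0.01500
  = ln(1.281) / 0.01500 = 0.2476 / 0.01500 = 16.51 h

17 h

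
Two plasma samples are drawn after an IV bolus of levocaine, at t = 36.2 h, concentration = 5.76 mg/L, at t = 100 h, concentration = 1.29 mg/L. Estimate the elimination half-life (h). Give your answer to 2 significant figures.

k = ln(C₁/C₂) / (t₂ − t₁) = ln(5.76/1.29) / (100 − 36.2)
  = 1.496 / 63.80 = 0.02345 h⁻¹
t½ = ln2 / k = 0.693147 / 0.02345 = 29.56 h

30 h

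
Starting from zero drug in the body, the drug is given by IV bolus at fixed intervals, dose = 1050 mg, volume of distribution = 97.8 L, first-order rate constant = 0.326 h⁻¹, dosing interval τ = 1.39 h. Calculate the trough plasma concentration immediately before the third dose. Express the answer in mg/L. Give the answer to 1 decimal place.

C₀ per dose = Dose / Vd = 1050 / 97.8 = 10.74 mg/L
Fraction remaining after one interval: r = e^(−kτ) = e^(−0.3260 × 1.39) = 0.6356
Before dose 3, 2 doses have been given (aged 1τ, 2τ).
C_trough = C₀ × (r + r²) = 10.74 × (0.6356 + 0.4040) = 11.17 mg/L

11.2 mg/L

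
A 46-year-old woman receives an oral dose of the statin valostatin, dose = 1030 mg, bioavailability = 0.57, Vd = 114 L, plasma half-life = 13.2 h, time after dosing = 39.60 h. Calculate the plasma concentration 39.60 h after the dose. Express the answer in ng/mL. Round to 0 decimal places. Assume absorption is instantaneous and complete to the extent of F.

644 ng/mL

Amount reaching circulation = F × Dose = 0.57 × 1030 = 587.1 mg
C₀ = F·Dose / Vd = 587.1 / 114 = 5.150 mg/L
k = ln2 / t½ = 0.693147 / 13.2 = 0.05251 h⁻¹
t / t½ = 39.60 / 13.2 = 3 half-lives
C = C₀ × (1/2)^3 = 5.150 × 0.1250 = 0.6438 mg/L
Convert: 0.6438 mg/L × 1000 = 643.8 ng/mL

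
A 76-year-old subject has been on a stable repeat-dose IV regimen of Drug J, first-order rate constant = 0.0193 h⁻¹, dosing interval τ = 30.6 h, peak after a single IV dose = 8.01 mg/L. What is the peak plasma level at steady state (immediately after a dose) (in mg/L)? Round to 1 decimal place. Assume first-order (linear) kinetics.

18.0 mg/L

e^(−kτ) = e^(−0.01930 × 30.6) = 0.5540
Accumulation ratio R = 1 / (1 − e^(−kτ)) = 1 / (1 − 0.5540) = 2.242
Steady-state peak = C₀ × R = 8.01 × 2.242 = 17.96 mg/L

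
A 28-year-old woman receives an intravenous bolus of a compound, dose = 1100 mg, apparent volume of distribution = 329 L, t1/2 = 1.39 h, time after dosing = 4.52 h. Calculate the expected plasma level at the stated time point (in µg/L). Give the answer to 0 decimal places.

C₀ = Dose / Vd = 1100 / 329 = 3.343 mg/L
k = ln2 / t½ = 0.693147 / 1.39 = 0.4987 h⁻¹
C = C₀ · e^(−k·t) = 3.343 × e^(−0.4987 × 4.52)
  = 3.343 × 0.1050 = 0.3510 mg/L
Convert: 0.3510 mg/L × 1000 = 351.0 µg/L

351 µg/L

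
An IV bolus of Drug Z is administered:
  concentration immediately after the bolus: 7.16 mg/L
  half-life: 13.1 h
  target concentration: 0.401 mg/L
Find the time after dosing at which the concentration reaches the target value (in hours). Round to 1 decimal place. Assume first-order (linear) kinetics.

k = ln2 / t½ = 0.693147 / 13.1 = 0.05291 h⁻¹
t = ln(C₀ / C) / k = ln(7.160 / 0.401) / 0.05291
  = ln(17.86) / 0.05291 = 2.883 / 0.05291 = 54.49 h

54.5 h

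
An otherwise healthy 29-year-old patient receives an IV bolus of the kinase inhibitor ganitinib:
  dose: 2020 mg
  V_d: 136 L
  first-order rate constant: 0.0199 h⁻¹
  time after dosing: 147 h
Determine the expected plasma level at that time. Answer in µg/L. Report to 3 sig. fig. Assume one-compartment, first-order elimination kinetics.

797 µg/L

C₀ = Dose / Vd = 2020 / 136 = 14.85 mg/L
C = C₀ · e^(−k·t) = 14.85 × e^(−0.01990 × 147)
  = 14.85 × 0.05365 = 0.7967 mg/L
Convert: 0.7967 mg/L × 1000 = 796.7 µg/L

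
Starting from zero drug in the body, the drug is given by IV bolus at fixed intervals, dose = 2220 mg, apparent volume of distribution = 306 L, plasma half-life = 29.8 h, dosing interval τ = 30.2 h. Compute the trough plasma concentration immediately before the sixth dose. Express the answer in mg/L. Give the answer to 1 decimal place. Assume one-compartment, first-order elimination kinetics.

C₀ per dose = Dose / Vd = 2220 / 306 = 7.255 mg/L
k = ln2 / t½ = 0.693147 / 29.8 = 0.02326 h⁻¹
Fraction remaining after one interval: r = e^(−kτ) = e^(−0.02326 × 30.2) = 0.4954
Before dose 6, 5 doses have been given (aged 1τ, 2τ, 3τ, 4τ, 5τ).
C_trough = C₀ × (r + r² + … + r^5) = C₀ × r(1−r^5)/(1−r)
        = 7.255 × 0.4954 × (1 − 0.02984) / (1 − 0.4954) = 6.910 mg/L

6.9 mg/L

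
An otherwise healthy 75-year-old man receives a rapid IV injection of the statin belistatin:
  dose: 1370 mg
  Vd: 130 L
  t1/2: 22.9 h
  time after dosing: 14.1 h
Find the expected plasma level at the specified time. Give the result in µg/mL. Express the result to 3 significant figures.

C₀ = Dose / Vd = 1370 / 130 = 10.54 mg/L
k = ln2 / t½ = 0.693147 / 22.9 = 0.03027 h⁻¹
C = C₀ · e^(−k·t) = 10.54 × e^(−0.03027 × 14.1)
  = 10.54 × 0.6526 = 6.878 mg/L
(6.878 mg/L = 6.878 µg/mL)

6.88 µg/mL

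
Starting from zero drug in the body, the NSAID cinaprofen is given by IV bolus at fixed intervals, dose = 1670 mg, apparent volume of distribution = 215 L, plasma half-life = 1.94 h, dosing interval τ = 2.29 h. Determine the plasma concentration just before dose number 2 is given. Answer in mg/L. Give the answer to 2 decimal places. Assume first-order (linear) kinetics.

3.43 mg/L

C₀ per dose = Dose / Vd = 1670 / 215 = 7.767 mg/L
k = ln2 / t½ = 0.693147 / 1.94 = 0.3573 h⁻¹
Fraction remaining after one interval: r = e^(−kτ) = e^(−0.3573 × 2.29) = 0.4412
Before dose 2, 1 dose has been given (aged 1τ).
C_trough = C₀ × r = 7.767 × 0.4412 = 3.427 mg/L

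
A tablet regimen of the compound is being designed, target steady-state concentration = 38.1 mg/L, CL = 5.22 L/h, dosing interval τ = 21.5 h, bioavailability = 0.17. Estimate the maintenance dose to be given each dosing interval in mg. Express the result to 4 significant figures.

At steady state, F × (Dose/τ) = Css × CL.
Dose = Css × CL × τ / F = 38.1 × 5.220 × 21.5 / 0.17 = 25150 mg

25150 mg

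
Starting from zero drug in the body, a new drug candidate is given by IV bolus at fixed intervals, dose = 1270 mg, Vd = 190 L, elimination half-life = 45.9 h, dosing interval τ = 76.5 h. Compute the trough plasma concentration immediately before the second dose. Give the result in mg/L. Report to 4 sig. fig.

2.105 mg/L

C₀ per dose = Dose / Vd = 1270 / 190 = 6.684 mg/L
k = ln2 / t½ = 0.693147 / 45.9 = 0.01510 h⁻¹
Fraction remaining after one interval: r = e^(−kτ) = e^(−0.01510 × 76.5) = 0.3150
Before dose 2, 1 dose has been given (aged 1τ).
C_trough = C₀ × r = 6.684 × 0.3150 = 2.105 mg/L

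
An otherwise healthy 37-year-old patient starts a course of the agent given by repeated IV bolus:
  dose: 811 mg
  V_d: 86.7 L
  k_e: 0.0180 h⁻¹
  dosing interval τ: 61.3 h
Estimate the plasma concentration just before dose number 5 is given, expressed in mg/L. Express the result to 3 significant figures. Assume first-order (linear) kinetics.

C₀ per dose = Dose / Vd = 811 / 86.7 = 9.354 mg/L
Fraction remaining after one interval: r = e^(−kτ) = e^(−0.01800 × 61.3) = 0.3317
Before dose 5, 4 doses have been given (aged 1τ, 2τ, 3τ, 4τ).
C_trough = C₀ × (r + r² + … + r^4) = C₀ × r(1−r^4)/(1−r)
        = 9.354 × 0.3317 × (1 − 0.01211) / (1 − 0.3317) = 4.586 mg/L

4.59 mg/L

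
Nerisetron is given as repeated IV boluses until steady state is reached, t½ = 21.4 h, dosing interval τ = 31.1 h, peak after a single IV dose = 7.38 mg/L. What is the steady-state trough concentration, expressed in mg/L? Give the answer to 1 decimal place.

k = ln2 / t½ = 0.693147 / 21.4 = 0.03239 h⁻¹
e^(−kτ) = e^(−0.03239 × 31.1) = 0.3652
Accumulation ratio R = 1 / (1 − e^(−kτ)) = 1 / (1 − 0.3652) = 1.575
Steady-state trough = C₀ × R × e^(−kτ) = 7.38 × 1.575 × 0.3652 = 4.245 mg/L

4.2 mg/L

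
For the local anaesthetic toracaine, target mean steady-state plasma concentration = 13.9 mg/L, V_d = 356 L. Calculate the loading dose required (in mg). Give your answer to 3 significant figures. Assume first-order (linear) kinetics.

4950 mg

LD = Css × Vd = 13.9 × 356 = 4948 mg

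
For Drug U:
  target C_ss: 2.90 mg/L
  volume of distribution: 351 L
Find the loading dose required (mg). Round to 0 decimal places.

1018 mg

LD = Css × Vd = 2.90 × 351 = 1018 mg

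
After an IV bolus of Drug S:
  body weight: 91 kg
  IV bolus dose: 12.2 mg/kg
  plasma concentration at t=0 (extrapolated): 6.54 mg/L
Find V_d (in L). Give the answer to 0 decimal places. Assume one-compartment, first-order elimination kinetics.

Dose = 12.2 × 91 = 1110 mg
Vd = Dose / C₀ = 1110 / 6.54 = 169.7 L

170 L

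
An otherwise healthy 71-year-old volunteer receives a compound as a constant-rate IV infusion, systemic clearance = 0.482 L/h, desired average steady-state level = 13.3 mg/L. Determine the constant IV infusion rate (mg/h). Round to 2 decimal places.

6.41 mg/h

At steady state, infusion rate R₀ = Css × CL = 13.3 × 0.4820 = 6.411 mg/h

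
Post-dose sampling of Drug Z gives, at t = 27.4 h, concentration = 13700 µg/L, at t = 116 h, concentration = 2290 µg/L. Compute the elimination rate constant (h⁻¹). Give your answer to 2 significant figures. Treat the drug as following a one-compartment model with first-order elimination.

0.020 h⁻¹

k = ln(C₁/C₂) / (t₂ − t₁) = ln(13700/2290) / (116 − 27.4)
  = 1.789 / 88.60 = 0.02019 h⁻¹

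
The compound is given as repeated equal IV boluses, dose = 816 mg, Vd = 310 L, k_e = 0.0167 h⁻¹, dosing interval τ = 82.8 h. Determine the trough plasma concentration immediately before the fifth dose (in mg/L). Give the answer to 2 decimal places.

0.88 mg/L

C₀ per dose = Dose / Vd = 816 / 310 = 2.632 mg/L
Fraction remaining after one interval: r = e^(−kτ) = e^(−0.01670 × 82.8) = 0.2509
Before dose 5, 4 doses have been given (aged 1τ, 2τ, 3τ, 4τ).
C_trough = C₀ × (r + r² + … + r^4) = C₀ × r(1−r^4)/(1−r)
        = 2.632 × 0.2509 × (1 − 0.003963) / (1 − 0.2509) = 0.8781 mg/L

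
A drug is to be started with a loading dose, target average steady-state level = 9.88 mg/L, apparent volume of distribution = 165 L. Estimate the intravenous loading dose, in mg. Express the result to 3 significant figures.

1630 mg

LD = Css × Vd = 9.88 × 165 = 1630 mg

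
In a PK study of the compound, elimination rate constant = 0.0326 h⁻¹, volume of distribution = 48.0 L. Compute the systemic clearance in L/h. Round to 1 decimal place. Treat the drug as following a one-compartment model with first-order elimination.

CL = k × Vd = 0.0326 × 48.0 = 1.565 L/h

1.6 L/h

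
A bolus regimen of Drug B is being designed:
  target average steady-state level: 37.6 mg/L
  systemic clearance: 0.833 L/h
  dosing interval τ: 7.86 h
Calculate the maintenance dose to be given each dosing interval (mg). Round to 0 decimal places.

At steady state, Dose/τ = Css × CL.
Dose = Css × CL × τ = 37.6 × 0.8330 × 7.86 = 246.2 mg

246 mg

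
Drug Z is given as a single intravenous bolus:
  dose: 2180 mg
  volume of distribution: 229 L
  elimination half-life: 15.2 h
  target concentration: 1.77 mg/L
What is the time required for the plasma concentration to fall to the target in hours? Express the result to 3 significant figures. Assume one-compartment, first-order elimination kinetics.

36.9 h

C₀ = Dose / Vd = 2180 / 229 = 9.520 mg/L
k = ln2 / t½ = 0.693147 / 15.2 = 0.04560 h⁻¹
t = ln(C₀ / C) / k = ln(9.520 / 1.77) / 0.04560
  = ln(5.379) / 0.04560 = 1.683 / 0.04560 = 36.91 h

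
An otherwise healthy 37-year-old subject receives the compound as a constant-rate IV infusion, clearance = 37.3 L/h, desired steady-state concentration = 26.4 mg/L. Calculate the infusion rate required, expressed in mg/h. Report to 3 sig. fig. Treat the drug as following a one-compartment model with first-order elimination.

At steady state, infusion rate R₀ = Css × CL = 26.4 × 37.30 = 984.7 mg/h

985 mg/h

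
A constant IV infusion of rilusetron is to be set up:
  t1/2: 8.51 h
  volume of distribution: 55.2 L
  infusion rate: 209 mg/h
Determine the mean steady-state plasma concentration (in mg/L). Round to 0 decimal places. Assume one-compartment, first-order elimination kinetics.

k = ln2 / t½ = 0.693147 / 8.51 = 0.08145 h⁻¹
CL = k × Vd = 0.08145 × 55.2 = 4.496 L/h
At steady state Css = R₀ / CL = 209 / 4.496 = 46.49 mg/L

46 mg/L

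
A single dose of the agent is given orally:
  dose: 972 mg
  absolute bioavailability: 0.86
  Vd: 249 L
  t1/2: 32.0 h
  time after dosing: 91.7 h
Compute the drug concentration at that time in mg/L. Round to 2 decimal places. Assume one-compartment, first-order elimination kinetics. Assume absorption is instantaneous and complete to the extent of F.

0.46 mg/L

Amount reaching circulation = F × Dose = 0.86 × 972.0 = 835.9 mg
C₀ = F·Dose / Vd = 835.9 / 249 = 3.357 mg/L
k = ln2 / t½ = 0.693147 / 32.0 = 0.02166 h⁻¹
C = C₀ · e^(−k·t) = 3.357 × e^(−0.02166 × 91.7)
  = 3.357 × 0.1372 = 0.4606 mg/L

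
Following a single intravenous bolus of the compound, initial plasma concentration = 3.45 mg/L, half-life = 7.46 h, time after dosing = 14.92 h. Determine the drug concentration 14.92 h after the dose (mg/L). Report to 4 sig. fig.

0.8625 mg/L

k = ln2 / t½ = 0.693147 / 7.46 = 0.09292 h⁻¹
t / t½ = 14.92 / 7.46 = 2 half-lives
C = C₀ × (1/2)^2 = 3.450 × 0.2500 = 0.8625 mg/L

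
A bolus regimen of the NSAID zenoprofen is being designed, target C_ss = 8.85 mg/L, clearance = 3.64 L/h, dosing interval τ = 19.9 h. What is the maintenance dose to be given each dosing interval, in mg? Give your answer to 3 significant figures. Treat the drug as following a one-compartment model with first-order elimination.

At steady state, Dose/τ = Css × CL.
Dose = Css × CL × τ = 8.85 × 3.640 × 19.9 = 641.1 mg

641 mg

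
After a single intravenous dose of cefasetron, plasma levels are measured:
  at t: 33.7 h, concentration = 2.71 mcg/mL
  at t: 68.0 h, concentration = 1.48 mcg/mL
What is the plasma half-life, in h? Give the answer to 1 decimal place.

39.3 h

k = ln(C₁/C₂) / (t₂ − t₁) = ln(2.71/1.48) / (68.0 − 33.7)
  = 0.6049 / 34.30 = 0.01764 h⁻¹
t½ = ln2 / k = 0.693147 / 0.01764 = 39.29 h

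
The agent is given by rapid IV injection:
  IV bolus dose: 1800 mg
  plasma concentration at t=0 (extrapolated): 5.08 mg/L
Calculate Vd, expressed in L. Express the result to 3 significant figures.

354 L

Vd = Dose / C₀ = 1800 / 5.08 = 354.3 L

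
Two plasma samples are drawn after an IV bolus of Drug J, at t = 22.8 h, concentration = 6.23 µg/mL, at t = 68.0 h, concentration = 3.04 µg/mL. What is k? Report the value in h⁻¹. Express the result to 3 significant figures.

0.0159 h⁻¹

k = ln(C₁/C₂) / (t₂ − t₁) = ln(6.23/3.04) / (68.0 − 22.8)
  = 0.7175 / 45.20 = 0.01587 h⁻¹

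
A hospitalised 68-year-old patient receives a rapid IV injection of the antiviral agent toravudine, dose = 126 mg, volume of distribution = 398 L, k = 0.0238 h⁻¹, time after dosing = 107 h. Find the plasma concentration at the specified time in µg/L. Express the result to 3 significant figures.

24.8 µg/L

C₀ = Dose / Vd = 126.0 / 398 = 0.3166 mg/L
C = C₀ · e^(−k·t) = 0.3166 × e^(−0.02380 × 107)
  = 0.3166 × 0.07835 = 0.02481 mg/L
Convert: 0.02481 mg/L × 1000 = 24.81 µg/L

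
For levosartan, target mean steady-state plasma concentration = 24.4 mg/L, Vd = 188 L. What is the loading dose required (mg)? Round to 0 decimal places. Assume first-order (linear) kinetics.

4587 mg

LD = Css × Vd = 24.4 × 188 = 4587 mg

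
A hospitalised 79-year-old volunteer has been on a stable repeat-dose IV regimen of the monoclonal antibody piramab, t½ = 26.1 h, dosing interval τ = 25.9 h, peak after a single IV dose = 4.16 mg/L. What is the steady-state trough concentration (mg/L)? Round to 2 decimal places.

4.20 mg/L

k = ln2 / t½ = 0.693147 / 26.1 = 0.02656 h⁻¹
e^(−kτ) = e^(−0.02656 × 25.9) = 0.5026
Accumulation ratio R = 1 / (1 − e^(−kτ)) = 1 / (1 − 0.5026) = 2.010
Steady-state trough = C₀ × R × e^(−kτ) = 4.16 × 2.010 × 0.5026 = 4.203 mg/L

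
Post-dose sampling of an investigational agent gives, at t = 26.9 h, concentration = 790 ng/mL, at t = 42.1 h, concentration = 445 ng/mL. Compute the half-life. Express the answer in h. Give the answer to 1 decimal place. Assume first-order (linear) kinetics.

18.4 h

k = ln(C₁/C₂) / (t₂ − t₁) = ln(790/445) / (42.1 − 26.9)
  = 0.5740 / 15.20 = 0.03776 h⁻¹
t½ = ln2 / k = 0.693147 / 0.03776 = 18.36 h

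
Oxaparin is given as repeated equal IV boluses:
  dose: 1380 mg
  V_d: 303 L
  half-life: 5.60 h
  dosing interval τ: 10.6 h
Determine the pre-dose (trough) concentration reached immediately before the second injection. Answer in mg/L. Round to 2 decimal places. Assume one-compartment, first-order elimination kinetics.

1.23 mg/L

C₀ per dose = Dose / Vd = 1380 / 303 = 4.554 mg/L
k = ln2 / t½ = 0.693147 / 5.60 = 0.1238 h⁻¹
Fraction remaining after one interval: r = e^(−kτ) = e^(−0.1238 × 10.6) = 0.2692
Before dose 2, 1 dose has been given (aged 1τ).
C_trough = C₀ × r = 4.554 × 0.2692 = 1.226 mg/L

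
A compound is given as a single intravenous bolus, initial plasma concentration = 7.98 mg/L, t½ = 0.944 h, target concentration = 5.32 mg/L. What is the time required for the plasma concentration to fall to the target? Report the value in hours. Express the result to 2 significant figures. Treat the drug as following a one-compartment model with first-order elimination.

k = ln2 / t½ = 0.693147 / 0.944 = 0.7343 h⁻¹
t = ln(C₀ / C) / k = ln(7.980 / 5.32) / 0.7343
  = ln(1.500) / 0.7343 = 0.4055 / 0.7343 = 0.5522 h

0.55 h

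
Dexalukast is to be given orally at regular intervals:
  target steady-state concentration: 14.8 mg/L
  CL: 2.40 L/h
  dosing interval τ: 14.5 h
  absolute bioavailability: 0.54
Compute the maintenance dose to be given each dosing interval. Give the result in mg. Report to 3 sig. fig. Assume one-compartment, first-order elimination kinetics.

At steady state, F × (Dose/τ) = Css × CL.
Dose = Css × CL × τ / F = 14.8 × 2.400 × 14.5 / 0.54 = 953.8 mg

954 mg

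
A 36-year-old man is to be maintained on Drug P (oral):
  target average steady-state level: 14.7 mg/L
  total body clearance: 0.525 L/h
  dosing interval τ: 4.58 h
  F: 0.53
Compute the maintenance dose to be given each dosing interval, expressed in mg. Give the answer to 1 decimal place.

At steady state, F × (Dose/τ) = Css × CL.
Dose = Css × CL × τ / F = 14.7 × 0.5250 × 4.58 / 0.53 = 66.69 mg

66.7 mg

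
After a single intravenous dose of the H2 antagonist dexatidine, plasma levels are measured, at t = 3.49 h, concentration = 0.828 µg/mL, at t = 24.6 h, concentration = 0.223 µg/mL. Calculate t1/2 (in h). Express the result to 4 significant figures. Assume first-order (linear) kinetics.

k = ln(C₁/C₂) / (t₂ − t₁) = ln(0.828/0.223) / (24.6 − 3.49)
  = 1.312 / 21.11 = 0.06215 h⁻¹
t½ = ln2 / k = 0.693147 / 0.06215 = 11.15 h

11.15 h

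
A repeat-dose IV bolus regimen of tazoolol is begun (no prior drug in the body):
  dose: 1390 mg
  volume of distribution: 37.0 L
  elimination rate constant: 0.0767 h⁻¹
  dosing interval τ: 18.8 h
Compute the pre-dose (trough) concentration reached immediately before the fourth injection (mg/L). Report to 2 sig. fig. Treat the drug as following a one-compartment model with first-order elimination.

11 mg/L

C₀ per dose = Dose / Vd = 1390 / 37.0 = 37.57 mg/L
Fraction remaining after one interval: r = e^(−kτ) = e^(−0.07670 × 18.8) = 0.2365
Before dose 4, 3 doses have been given (aged 1τ, 2τ, 3τ).
C_trough = C₀ × (r + r² + … + r^3) = C₀ × r(1−r^3)/(1−r)
        = 37.57 × 0.2365 × (1 − 0.01323) / (1 − 0.2365) = 11.48 mg/L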